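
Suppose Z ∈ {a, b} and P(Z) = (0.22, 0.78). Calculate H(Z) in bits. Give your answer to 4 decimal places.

0.7602 bits

H(Z) = −Σ p·log₂ p.
  −(0.22)·log₂(0.22) = 0.48057
  −(0.78)·log₂(0.78) = 0.27959
Sum: 0.48057 + 0.27959 = 0.7602 bits.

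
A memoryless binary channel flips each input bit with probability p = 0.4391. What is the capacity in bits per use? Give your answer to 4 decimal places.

Binary symmetric channel: C = 1 − h₂(ε) where h₂ is the binary entropy function.
h₂(0.4391) = −0.4391·log₂0.4391 − 0.5609·log₂0.5609 = 0.9893.
C = 1 − 0.9893 = 0.0107 bits per channel use.

0.0107 bits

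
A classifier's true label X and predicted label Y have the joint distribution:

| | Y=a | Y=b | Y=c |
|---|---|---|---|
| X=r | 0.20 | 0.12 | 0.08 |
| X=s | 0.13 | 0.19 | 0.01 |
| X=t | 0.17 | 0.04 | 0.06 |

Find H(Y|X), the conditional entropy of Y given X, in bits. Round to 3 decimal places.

Marginals: p(X) = (0.4000, 0.3300, 0.2700), p(Y) = (0.5000, 0.3500, 0.1500).
H(Y|X) = Σ p(X) · H(Y|X=·).
  X=r: p=0.4000, H(Y|X=r) = 1.4855
  X=s: p=0.3300, H(Y|X=s) = 1.1409
  X=t: p=0.2700, H(Y|X=t) = 1.3106
Weighted sum = 1.325 bits.

1.325 bits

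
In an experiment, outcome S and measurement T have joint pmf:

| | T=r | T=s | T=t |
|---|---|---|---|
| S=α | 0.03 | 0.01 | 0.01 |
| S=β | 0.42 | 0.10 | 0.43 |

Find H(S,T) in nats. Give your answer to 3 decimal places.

H(S,T) = −Σ p(x,y)·ln p(x,y) over all 6 cells.
  cell (α,r): −0.03·ln0.03 = 0.1052
  cell (α,s): −0.01·ln0.01 = 0.0461
  cell (α,t): −0.01·ln0.01 = 0.0461
  cell (β,r): −0.42·ln0.42 = 0.3644
  cell (β,s): −0.10·ln0.10 = 0.2303
  cell (β,t): −0.43·ln0.43 = 0.3629
Sum = 1.155 nats.

1.155 nats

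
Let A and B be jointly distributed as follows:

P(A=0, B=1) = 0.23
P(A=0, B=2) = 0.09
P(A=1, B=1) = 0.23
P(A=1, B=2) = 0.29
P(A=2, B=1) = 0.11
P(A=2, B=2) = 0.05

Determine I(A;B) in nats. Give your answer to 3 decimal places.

0.037 nats

Marginals: p(A) = (0.3200, 0.5200, 0.1600), p(B) = (0.5700, 0.4300).
I(A;B) = Σ p(x,y)·ln[p(x,y)/(p(x)p(y))].
  (0,1): 0.23·ln(1.2610) = 0.0533
  (0,2): 0.09·ln(0.6541) = -0.0382
  (1,1): 0.23·ln(0.7760) = -0.0583
  (1,2): 0.29·ln(1.2970) = 0.0754
  (2,1): 0.11·ln(1.2061) = 0.0206
  (2,2): 0.05·ln(0.7267) = -0.0160
Sum = 0.037 nats.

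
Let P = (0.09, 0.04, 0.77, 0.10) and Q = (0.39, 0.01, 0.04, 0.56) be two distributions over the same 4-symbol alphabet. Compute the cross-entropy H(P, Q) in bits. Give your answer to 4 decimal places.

4.0474 bits

H(P,Q) = −Σ p·log₂ q.
  −0.09·log₂(0.39) = 0.12226
  −0.04·log₂(0.01) = 0.26575
  −0.77·log₂(0.04) = 3.57577
  −0.10·log₂(0.56) = 0.08365
H(P,Q) = 4.0474 bits.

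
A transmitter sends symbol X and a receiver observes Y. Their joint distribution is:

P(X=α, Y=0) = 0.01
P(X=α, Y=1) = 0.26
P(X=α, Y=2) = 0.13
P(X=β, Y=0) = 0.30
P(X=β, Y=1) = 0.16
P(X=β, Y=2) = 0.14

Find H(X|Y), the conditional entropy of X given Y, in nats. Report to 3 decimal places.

0.510 nats

Chain rule: H(X|Y) = H(X,Y) − H(Y).
Marginals: p(X) = (0.4000, 0.6000), p(Y) = (0.3100, 0.4200, 0.2700).
H(X,Y) = 1.5912 nats; H(Y) = 1.0809 nats.
H(X|Y) = 1.5912 − 1.0809 = 0.510 nats.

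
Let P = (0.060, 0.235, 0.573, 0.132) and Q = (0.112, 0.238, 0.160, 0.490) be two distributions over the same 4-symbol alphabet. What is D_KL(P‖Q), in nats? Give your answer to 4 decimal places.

D(P‖Q) = Σ p·ln(p/q).
  0.060·ln(0.060/0.112) = -0.03745
  0.235·ln(0.235/0.238) = -0.00298
  0.573·ln(0.573/0.160) = 0.73098
  0.132·ln(0.132/0.490) = -0.17313
D(P‖Q) = 0.5174 nats.

0.5174 nats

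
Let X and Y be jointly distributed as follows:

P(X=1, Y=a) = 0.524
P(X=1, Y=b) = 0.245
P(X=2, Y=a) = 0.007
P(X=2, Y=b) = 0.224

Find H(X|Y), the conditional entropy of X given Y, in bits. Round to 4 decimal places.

0.5221 bits

Marginals: p(X) = (0.7690, 0.2310), p(Y) = (0.5310, 0.4690).
H(X|Y) = Σ p(Y) · H(X|Y=·).
  Y=a: p=0.5310, H(X|Y=a) = 0.1012
  Y=b: p=0.4690, H(X|Y=b) = 0.9986
Weighted sum = 0.5221 bits.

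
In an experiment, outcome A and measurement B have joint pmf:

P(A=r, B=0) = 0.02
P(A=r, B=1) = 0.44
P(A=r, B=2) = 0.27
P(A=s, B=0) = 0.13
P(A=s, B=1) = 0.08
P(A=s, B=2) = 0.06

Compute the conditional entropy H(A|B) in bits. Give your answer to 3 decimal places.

0.633 bits

Marginals: p(A) = (0.7300, 0.2700), p(B) = (0.1500, 0.5200, 0.3300).
H(A|B) = Σ p(B) · H(A|B=·).
  B=0: p=0.1500, H(A|B=0) = 0.5665
  B=1: p=0.5200, H(A|B=1) = 0.6194
  B=2: p=0.3300, H(A|B=2) = 0.6840
Weighted sum = 0.633 bits.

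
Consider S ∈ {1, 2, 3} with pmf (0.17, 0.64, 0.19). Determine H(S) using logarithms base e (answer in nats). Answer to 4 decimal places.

H(S) = −Σ p·ln p.
  −(0.17)·ln(0.17) = 0.30123
  −(0.64)·ln(0.64) = 0.28562
  −(0.19)·ln(0.19) = 0.31554
Sum: 0.30123 + 0.28562 + 0.31554 = 0.9024 nats.

0.9024 nats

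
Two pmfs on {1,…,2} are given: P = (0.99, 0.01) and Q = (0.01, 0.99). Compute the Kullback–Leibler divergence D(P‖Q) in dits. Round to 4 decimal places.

D(P‖Q) = Σ p·log₁₀(p/q).
  0.99·log₁₀(0.99/0.01) = 1.97568
  0.01·log₁₀(0.01/0.99) = -0.01996
D(P‖Q) = 1.9557 dits.

1.9557 dits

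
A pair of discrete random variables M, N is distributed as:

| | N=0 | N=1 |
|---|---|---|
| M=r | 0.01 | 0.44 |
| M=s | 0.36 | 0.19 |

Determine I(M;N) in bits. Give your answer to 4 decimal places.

0.3700 bits

Marginals: p(M) = (0.4500, 0.5500), p(N) = (0.3700, 0.6300).
I(M;N) = Σ p(x,y)·log₂[p(x,y)/(p(x)p(y))].
  (r,0): 0.01·log₂(0.0601) = -0.04057
  (r,1): 0.44·log₂(1.5520) = 0.27903
  (s,0): 0.36·log₂(1.7690) = 0.29627
  (s,1): 0.19·log₂(0.5483) = -0.16470
Sum = 0.3700 bits.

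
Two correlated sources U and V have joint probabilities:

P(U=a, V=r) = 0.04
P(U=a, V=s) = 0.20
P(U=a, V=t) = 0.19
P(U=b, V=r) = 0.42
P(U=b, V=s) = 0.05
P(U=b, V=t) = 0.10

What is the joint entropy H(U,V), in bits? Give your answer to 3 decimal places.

2.179 bits

H(U,V) = −Σ p(x,y)·log₂ p(x,y) over all 6 cells.
  cell (a,r): −0.04·log₂0.04 = 0.1858
  cell (a,s): −0.20·log₂0.20 = 0.4644
  cell (a,t): −0.19·log₂0.19 = 0.4552
  cell (b,r): −0.42·log₂0.42 = 0.5256
  cell (b,s): −0.05·log₂0.05 = 0.2161
  cell (b,t): −0.10·log₂0.10 = 0.3322
Sum = 2.179 bits.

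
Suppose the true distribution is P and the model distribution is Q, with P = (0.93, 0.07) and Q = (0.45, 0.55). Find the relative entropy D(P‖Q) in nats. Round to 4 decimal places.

D(P‖Q) = Σ p·ln(p/q).
  0.93·ln(0.93/0.45) = 0.67512
  0.07·ln(0.07/0.55) = -0.14430
D(P‖Q) = 0.5308 nats.

0.5308 nats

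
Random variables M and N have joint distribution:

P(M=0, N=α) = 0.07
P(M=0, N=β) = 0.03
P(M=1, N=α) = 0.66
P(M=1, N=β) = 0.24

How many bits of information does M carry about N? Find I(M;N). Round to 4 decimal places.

0.0004 bits

Marginals: p(M) = (0.1000, 0.9000), p(N) = (0.7300, 0.2700).
I(M;N) = Σ p(x,y)·log₂[p(x,y)/(p(x)p(y))].
  (0,α): 0.07·log₂(0.9589) = -0.00424
  (0,β): 0.03·log₂(1.1111) = 0.00456
  (1,α): 0.66·log₂(1.0046) = 0.00434
  (1,β): 0.24·log₂(0.9877) = -0.00430
Sum = 0.0004 bits.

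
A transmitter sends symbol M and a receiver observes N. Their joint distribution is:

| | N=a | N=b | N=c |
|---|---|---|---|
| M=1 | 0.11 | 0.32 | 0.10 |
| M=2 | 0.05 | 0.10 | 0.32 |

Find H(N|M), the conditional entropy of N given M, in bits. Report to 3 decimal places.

Chain rule: H(N|M) = H(M,N) − H(M).
Marginals: p(M) = (0.5300, 0.4700), p(N) = (0.1600, 0.4200, 0.4200).
H(M,N) = 2.2828 bits; H(M) = 0.9974 bits.
H(N|M) = 2.2828 − 0.9974 = 1.285 bits.

1.285 bits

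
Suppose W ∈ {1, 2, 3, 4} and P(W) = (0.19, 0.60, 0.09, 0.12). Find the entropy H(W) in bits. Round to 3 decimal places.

H(W) = −Σ p·log₂ p.
  −(0.19)·log₂(0.19) = 0.4552
  −(0.60)·log₂(0.60) = 0.4422
  −(0.09)·log₂(0.09) = 0.3127
  −(0.12)·log₂(0.12) = 0.3671
Sum: 0.4552 + 0.4422 + 0.3127 + 0.3671 = 1.577 bits.

1.577 bits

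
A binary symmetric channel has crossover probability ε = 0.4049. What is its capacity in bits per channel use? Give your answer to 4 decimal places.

Binary symmetric channel: C = 1 − h₂(ε) where h₂ is the binary entropy function.
h₂(0.4049) = −0.4049·log₂0.4049 − 0.5951·log₂0.5951 = 0.9737.
C = 1 − 0.9737 = 0.0263 bits per channel use.

0.0263 bits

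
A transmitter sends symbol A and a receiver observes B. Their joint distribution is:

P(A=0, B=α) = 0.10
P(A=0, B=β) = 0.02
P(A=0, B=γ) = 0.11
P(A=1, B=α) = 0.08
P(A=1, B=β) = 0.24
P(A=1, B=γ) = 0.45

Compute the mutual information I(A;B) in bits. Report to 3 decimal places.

Marginals: p(A) = (0.2300, 0.7700), p(B) = (0.1800, 0.2600, 0.5600).
I(A;B) = H(A) + H(B) − H(A,B).
H(A) = 0.7780, H(B) = 1.4190, H(A,B) = 2.0994.
I(A;B) = 0.7780 + 1.4190 − 2.0994 = 0.098 bits.

0.098 bits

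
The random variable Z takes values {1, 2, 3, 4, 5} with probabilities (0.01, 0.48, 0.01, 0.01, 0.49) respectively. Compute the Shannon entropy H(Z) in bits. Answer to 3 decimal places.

H(Z) = −Σ p·log₂ p.
  −(0.01)·log₂(0.01) = 0.0664
  −(0.48)·log₂(0.48) = 0.5083
  −(0.01)·log₂(0.01) = 0.0664
  −(0.01)·log₂(0.01) = 0.0664
  −(0.49)·log₂(0.49) = 0.5043
Sum: 0.0664 + 0.5083 + 0.0664 + 0.0664 + 0.5043 = 1.212 bits.

1.212 bits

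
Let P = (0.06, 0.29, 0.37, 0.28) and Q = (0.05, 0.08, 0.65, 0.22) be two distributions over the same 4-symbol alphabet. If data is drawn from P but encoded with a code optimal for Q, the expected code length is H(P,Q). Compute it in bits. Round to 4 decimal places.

H(P,Q) = −Σ p·log₂ q.
  −0.06·log₂(0.05) = 0.25932
  −0.29·log₂(0.08) = 1.05672
  −0.37·log₂(0.65) = 0.22995
  −0.28·log₂(0.22) = 0.61164
H(P,Q) = 2.1576 bits.

2.1576 bits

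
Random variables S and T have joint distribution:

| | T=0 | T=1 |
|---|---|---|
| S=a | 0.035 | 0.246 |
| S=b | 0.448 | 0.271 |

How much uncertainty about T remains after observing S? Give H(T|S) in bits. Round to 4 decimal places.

0.8396 bits

Marginals: p(S) = (0.2810, 0.7190), p(T) = (0.4830, 0.5170).
H(T|S) = Σ p(S) · H(T|S=·).
  S=a: p=0.2810, H(T|S=a) = 0.5423
  S=b: p=0.7190, H(T|S=b) = 0.9558
Weighted sum = 0.8396 bits.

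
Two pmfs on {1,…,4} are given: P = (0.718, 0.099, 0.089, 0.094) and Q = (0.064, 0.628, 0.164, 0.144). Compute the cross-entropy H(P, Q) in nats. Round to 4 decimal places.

2.3628 nats

H(P,Q) = −Σ p·ln q.
  −0.718·ln(0.064) = 1.97369
  −0.099·ln(0.628) = 0.04606
  −0.089·ln(0.164) = 0.16090
  −0.094·ln(0.144) = 0.18217
H(P,Q) = 2.3628 nats.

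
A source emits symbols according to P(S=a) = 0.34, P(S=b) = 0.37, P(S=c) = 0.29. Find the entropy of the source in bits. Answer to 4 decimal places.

H(S) = −Σ p·log₂ p.
  −(0.34)·log₂(0.34) = 0.52917
  −(0.37)·log₂(0.37) = 0.53073
  −(0.29)·log₂(0.29) = 0.51790
Sum: 0.52917 + 0.53073 + 0.51790 = 1.5778 bits.

1.5778 bits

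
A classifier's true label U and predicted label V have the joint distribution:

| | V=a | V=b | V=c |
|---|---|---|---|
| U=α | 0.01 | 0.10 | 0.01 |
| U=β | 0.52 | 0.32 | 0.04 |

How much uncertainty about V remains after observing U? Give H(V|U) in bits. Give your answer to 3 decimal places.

Marginals: p(U) = (0.1200, 0.8800), p(V) = (0.5300, 0.4200, 0.0500).
H(V|U) = Σ p(U) · H(V|U=·).
  U=α: p=0.1200, H(V|U=α) = 0.8167
  U=β: p=0.8800, H(V|U=β) = 1.1819
Weighted sum = 1.138 bits.

1.138 bits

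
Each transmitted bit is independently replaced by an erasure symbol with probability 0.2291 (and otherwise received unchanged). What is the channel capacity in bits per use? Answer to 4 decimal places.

Binary erasure channel: capacity C = 1 − ε.
C = 1 − 0.2291 = 0.7709 bits per channel use.

0.7709 bits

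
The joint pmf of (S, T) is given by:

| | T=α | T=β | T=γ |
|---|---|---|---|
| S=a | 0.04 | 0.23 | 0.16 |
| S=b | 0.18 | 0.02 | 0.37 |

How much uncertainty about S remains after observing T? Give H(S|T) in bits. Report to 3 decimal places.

0.719 bits

Marginals: p(S) = (0.4300, 0.5700), p(T) = (0.2200, 0.2500, 0.5300).
H(S|T) = Σ p(T) · H(S|T=·).
  T=α: p=0.2200, H(S|T=α) = 0.6840
  T=β: p=0.2500, H(S|T=β) = 0.4022
  T=γ: p=0.5300, H(S|T=γ) = 0.8836
Weighted sum = 0.719 bits.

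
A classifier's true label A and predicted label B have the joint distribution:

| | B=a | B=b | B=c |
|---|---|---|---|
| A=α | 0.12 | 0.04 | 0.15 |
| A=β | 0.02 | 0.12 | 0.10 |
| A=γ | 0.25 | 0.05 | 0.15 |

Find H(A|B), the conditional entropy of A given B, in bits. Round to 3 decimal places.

Chain rule: H(A|B) = H(A,B) − H(B).
Marginals: p(A) = (0.3100, 0.2400, 0.4500), p(B) = (0.3900, 0.2100, 0.4000).
H(A,B) = 2.9021 bits; H(B) = 1.5314 bits.
H(A|B) = 2.9021 − 1.5314 = 1.371 bits.

1.371 bits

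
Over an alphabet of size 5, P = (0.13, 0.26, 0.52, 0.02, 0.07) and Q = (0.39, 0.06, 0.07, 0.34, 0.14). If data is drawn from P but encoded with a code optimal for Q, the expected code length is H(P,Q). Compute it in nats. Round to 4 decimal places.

2.3959 nats

H(P,Q) = −Σ p·ln q.
  −0.13·ln(0.39) = 0.12241
  −0.26·ln(0.06) = 0.73149
  −0.52·ln(0.07) = 1.38282
  −0.02·ln(0.34) = 0.02158
  −0.07·ln(0.14) = 0.13763
H(P,Q) = 2.3959 nats.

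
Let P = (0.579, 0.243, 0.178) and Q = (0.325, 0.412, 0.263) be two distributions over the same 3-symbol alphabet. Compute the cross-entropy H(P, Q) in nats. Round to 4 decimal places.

H(P,Q) = −Σ p·ln q.
  −0.579·ln(0.325) = 0.65076
  −0.243·ln(0.412) = 0.21548
  −0.178·ln(0.263) = 0.23774
H(P,Q) = 1.1040 nats.

1.1040 nats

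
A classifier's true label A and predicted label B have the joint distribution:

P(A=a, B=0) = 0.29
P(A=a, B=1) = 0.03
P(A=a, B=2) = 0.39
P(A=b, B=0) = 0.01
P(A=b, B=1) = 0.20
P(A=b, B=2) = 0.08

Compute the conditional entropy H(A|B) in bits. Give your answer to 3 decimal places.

0.501 bits

Marginals: p(A) = (0.7100, 0.2900), p(B) = (0.3000, 0.2300, 0.4700).
H(A|B) = Σ p(B) · H(A|B=·).
  B=0: p=0.3000, H(A|B=0) = 0.2108
  B=1: p=0.2300, H(A|B=1) = 0.5586
  B=2: p=0.4700, H(A|B=2) = 0.6582
Weighted sum = 0.501 bits.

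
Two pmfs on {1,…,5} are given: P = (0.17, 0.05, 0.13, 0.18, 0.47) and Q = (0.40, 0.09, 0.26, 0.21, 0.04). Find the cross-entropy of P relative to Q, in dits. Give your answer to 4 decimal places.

H(P,Q) = −Σ p·log₁₀ q.
  −0.17·log₁₀(0.40) = 0.06765
  −0.05·log₁₀(0.09) = 0.05229
  −0.13·log₁₀(0.26) = 0.07605
  −0.18·log₁₀(0.21) = 0.12200
  −0.47·log₁₀(0.04) = 0.65703
H(P,Q) = 0.9750 dits.

0.9750 dits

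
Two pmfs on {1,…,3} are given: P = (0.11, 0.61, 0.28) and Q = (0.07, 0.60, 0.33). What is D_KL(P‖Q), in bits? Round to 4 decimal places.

D(P‖Q) = Σ p·log₂(p/q).
  0.11·log₂(0.11/0.07) = 0.07173
  0.61·log₂(0.61/0.60) = 0.01455
  0.28·log₂(0.28/0.33) = -0.06637
D(P‖Q) = 0.0199 bits.

0.0199 bits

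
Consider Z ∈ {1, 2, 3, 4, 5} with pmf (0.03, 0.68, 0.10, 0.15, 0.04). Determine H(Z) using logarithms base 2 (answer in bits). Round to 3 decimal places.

H(Z) = −Σ p·log₂ p.
  −(0.03)·log₂(0.03) = 0.1518
  −(0.68)·log₂(0.68) = 0.3783
  −(0.10)·log₂(0.10) = 0.3322
  −(0.15)·log₂(0.15) = 0.4105
  −(0.04)·log₂(0.04) = 0.1858
Sum: 0.1518 + 0.3783 + 0.3322 + 0.4105 + 0.1858 = 1.459 bits.

1.459 bits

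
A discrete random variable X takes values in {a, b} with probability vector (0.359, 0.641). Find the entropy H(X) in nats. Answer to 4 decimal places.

0.6528 nats

H(X) = −Σ p·ln p.
  −(0.359)·ln(0.359) = 0.36777
  −(0.641)·ln(0.641) = 0.28507
Sum: 0.36777 + 0.28507 = 0.6528 nats.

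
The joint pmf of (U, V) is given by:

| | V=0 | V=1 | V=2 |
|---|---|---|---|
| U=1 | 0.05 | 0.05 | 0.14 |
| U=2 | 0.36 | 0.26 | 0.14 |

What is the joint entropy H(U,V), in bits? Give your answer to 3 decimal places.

H(U,V) = −Σ p(x,y)·log₂ p(x,y) over all 6 cells.
  cell (1,0): −0.05·log₂0.05 = 0.2161
  cell (1,1): −0.05·log₂0.05 = 0.2161
  cell (1,2): −0.14·log₂0.14 = 0.3971
  cell (2,0): −0.36·log₂0.36 = 0.5306
  cell (2,1): −0.26·log₂0.26 = 0.5053
  cell (2,2): −0.14·log₂0.14 = 0.3971
Sum = 2.262 bits.

2.262 bits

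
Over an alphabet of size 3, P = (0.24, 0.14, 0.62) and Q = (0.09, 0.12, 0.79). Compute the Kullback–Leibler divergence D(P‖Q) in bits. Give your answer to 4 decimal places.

0.1540 bits

D(P‖Q) = Σ p·log₂(p/q).
  0.24·log₂(0.24/0.09) = 0.33961
  0.14·log₂(0.14/0.12) = 0.03113
  0.62·log₂(0.62/0.79) = -0.21674
D(P‖Q) = 0.1540 bits.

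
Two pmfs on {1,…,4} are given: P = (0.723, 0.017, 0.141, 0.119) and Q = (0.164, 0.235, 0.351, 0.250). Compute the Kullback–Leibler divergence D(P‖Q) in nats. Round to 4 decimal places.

D(P‖Q) = Σ p·ln(p/q).
  0.723·ln(0.723/0.164) = 1.07260
  0.017·ln(0.017/0.235) = -0.04465
  0.141·ln(0.141/0.351) = -0.12860
  0.119·ln(0.119/0.250) = -0.08834
D(P‖Q) = 0.8110 nats.

0.8110 nats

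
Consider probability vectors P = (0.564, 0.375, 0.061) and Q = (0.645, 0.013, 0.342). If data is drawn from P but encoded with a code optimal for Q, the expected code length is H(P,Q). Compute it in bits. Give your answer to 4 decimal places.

H(P,Q) = −Σ p·log₂ q.
  −0.564·log₂(0.645) = 0.35680
  −0.375·log₂(0.013) = 2.34950
  −0.061·log₂(0.342) = 0.09442
H(P,Q) = 2.8007 bits.

2.8007 bits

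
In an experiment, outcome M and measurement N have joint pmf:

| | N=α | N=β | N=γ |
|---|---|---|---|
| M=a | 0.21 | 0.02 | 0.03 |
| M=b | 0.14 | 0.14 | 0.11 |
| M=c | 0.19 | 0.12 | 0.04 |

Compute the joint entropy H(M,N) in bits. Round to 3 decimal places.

H(M,N) = −Σ p(x,y)·log₂ p(x,y) over all 9 cells.
  cell (a,α): −0.21·log₂0.21 = 0.4728
  cell (a,β): −0.02·log₂0.02 = 0.1129
  cell (a,γ): −0.03·log₂0.03 = 0.1518
  cell (b,α): −0.14·log₂0.14 = 0.3971
  cell (b,β): −0.14·log₂0.14 = 0.3971
  cell (b,γ): −0.11·log₂0.11 = 0.3503
  cell (c,α): −0.19·log₂0.19 = 0.4552
  cell (c,β): −0.12·log₂0.12 = 0.3671
  cell (c,γ): −0.04·log₂0.04 = 0.1858
Sum = 2.890 bits.

2.890 bits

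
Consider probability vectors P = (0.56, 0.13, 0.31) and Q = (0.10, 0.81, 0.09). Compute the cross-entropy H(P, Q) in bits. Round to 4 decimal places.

2.9767 bits

H(P,Q) = −Σ p·log₂ q.
  −0.56·log₂(0.10) = 1.86028
  −0.13·log₂(0.81) = 0.03952
  −0.31·log₂(0.09) = 1.07692
H(P,Q) = 2.9767 bits.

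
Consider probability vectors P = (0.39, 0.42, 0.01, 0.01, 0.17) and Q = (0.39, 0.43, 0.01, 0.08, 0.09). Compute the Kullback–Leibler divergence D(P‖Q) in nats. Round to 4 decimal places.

0.0774 nats

D(P‖Q) = Σ p·ln(p/q).
  0.39·ln(0.39/0.39) = 0.00000
  0.42·ln(0.42/0.43) = -0.00988
  0.01·ln(0.01/0.01) = 0.00000
  0.01·ln(0.01/0.08) = -0.02079
  0.17·ln(0.17/0.09) = 0.10812
D(P‖Q) = 0.0774 nats.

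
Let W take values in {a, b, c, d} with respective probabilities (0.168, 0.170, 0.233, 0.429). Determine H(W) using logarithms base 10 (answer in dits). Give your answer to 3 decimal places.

H(W) = −Σ p·log₁₀ p.
  −(0.168)·log₁₀(0.168) = 0.1301
  −(0.170)·log₁₀(0.170) = 0.1308
  −(0.233)·log₁₀(0.233) = 0.1474
  −(0.429)·log₁₀(0.429) = 0.1577
Sum: 0.1301 + 0.1308 + 0.1474 + 0.1577 = 0.566 dits.

0.566 dits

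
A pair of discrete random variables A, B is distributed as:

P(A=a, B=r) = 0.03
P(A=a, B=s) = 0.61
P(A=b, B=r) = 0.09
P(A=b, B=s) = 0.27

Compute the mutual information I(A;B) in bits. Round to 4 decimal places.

Marginals: p(A) = (0.6400, 0.3600), p(B) = (0.1200, 0.8800).
I(A;B) = Σ p(x,y)·log₂[p(x,y)/(p(x)p(y))].
  (a,r): 0.03·log₂(0.3906) = -0.04068
  (a,s): 0.61·log₂(1.0831) = 0.07025
  (b,r): 0.09·log₂(2.0833) = 0.09530
  (b,s): 0.27·log₂(0.8523) = -0.06227
Sum = 0.0626 bits.

0.0626 bits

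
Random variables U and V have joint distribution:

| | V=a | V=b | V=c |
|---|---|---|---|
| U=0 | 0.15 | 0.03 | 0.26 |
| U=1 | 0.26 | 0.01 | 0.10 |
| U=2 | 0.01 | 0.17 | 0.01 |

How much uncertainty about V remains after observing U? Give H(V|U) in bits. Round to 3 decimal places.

1.032 bits

Chain rule: H(V|U) = H(U,V) − H(U).
Marginals: p(U) = (0.4400, 0.3700, 0.1900), p(V) = (0.4200, 0.2100, 0.3700).
H(U,V) = 2.5390 bits; H(U) = 1.5071 bits.
H(V|U) = 2.5390 − 1.5071 = 1.032 bits.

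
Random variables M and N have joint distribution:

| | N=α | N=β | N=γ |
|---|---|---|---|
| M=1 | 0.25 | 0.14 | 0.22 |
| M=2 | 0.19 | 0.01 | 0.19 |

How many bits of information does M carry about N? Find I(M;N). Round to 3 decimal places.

Marginals: p(M) = (0.6100, 0.3900), p(N) = (0.4400, 0.1500, 0.4100).
I(M;N) = Σ p(x,y)·log₂[p(x,y)/(p(x)p(y))].
  (1,α): 0.25·log₂(0.9314) = -0.0256
  (1,β): 0.14·log₂(1.5301) = 0.0859
  (1,γ): 0.22·log₂(0.8796) = -0.0407
  (2,α): 0.19·log₂(1.1072) = 0.0279
  (2,β): 0.01·log₂(0.1709) = -0.0255
  (2,γ): 0.19·log₂(1.1882) = 0.0473
Sum = 0.069 bits.

0.069 bits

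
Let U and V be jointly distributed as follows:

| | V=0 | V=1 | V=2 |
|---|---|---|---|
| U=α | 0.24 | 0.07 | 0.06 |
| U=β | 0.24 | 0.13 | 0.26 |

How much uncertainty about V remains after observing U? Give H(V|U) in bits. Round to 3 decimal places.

1.438 bits

Chain rule: H(V|U) = H(U,V) − H(U).
Marginals: p(U) = (0.3700, 0.6300), p(V) = (0.4800, 0.2000, 0.3200).
H(U,V) = 2.3883 bits; H(U) = 0.9507 bits.
H(V|U) = 2.3883 − 0.9507 = 1.438 bits.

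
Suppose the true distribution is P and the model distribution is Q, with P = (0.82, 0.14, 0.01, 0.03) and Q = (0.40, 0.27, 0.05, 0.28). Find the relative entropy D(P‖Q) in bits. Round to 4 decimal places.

D(P‖Q) = Σ p·log₂(p/q).
  0.82·log₂(0.82/0.40) = 0.84921
  0.14·log₂(0.14/0.27) = -0.13265
  0.01·log₂(0.01/0.05) = -0.02322
  0.03·log₂(0.03/0.28) = -0.09667
D(P‖Q) = 0.5967 bits.

0.5967 bits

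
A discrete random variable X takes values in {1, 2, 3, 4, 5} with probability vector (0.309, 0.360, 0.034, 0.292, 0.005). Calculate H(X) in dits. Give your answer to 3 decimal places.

H(X) = −Σ p·log₁₀ p.
  −(0.309)·log₁₀(0.309) = 0.1576
  −(0.360)·log₁₀(0.360) = 0.1597
  −(0.034)·log₁₀(0.034) = 0.0499
  −(0.292)·log₁₀(0.292) = 0.1561
  −(0.005)·log₁₀(0.005) = 0.0115
Sum: 0.1576 + 0.1597 + 0.0499 + 0.1561 + 0.0115 = 0.535 dits.

0.535 dits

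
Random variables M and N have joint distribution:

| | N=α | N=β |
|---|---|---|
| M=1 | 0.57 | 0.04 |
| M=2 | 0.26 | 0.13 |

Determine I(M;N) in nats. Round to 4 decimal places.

0.0600 nats

Marginals: p(M) = (0.6100, 0.3900), p(N) = (0.8300, 0.1700).
I(M;N) = Σ p(x,y)·ln[p(x,y)/(p(x)p(y))].
  (1,α): 0.57·ln(1.1258) = 0.06755
  (1,β): 0.04·ln(0.3857) = -0.03810
  (2,α): 0.26·ln(0.8032) = -0.05698
  (2,β): 0.13·ln(1.9608) = 0.08753
Sum = 0.0600 nats.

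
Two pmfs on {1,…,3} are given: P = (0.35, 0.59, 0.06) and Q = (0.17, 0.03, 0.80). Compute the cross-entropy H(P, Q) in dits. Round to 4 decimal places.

1.1737 dits

H(P,Q) = −Σ p·log₁₀ q.
  −0.35·log₁₀(0.17) = 0.26934
  −0.59·log₁₀(0.03) = 0.89850
  −0.06·log₁₀(0.80) = 0.00581
H(P,Q) = 1.1737 dits.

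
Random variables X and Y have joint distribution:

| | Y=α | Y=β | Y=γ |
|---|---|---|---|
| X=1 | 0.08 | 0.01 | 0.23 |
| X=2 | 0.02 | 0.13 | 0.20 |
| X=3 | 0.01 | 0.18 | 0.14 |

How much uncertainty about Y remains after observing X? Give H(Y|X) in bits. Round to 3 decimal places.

Marginals: p(X) = (0.3200, 0.3500, 0.3300), p(Y) = (0.1100, 0.3200, 0.5700).
H(Y|X) = Σ p(X) · H(Y|X=·).
  X=1: p=0.3200, H(Y|X=1) = 0.9987
  X=2: p=0.3500, H(Y|X=2) = 1.2280
  X=3: p=0.3300, H(Y|X=3) = 1.1546
Weighted sum = 1.130 bits.

1.130 bits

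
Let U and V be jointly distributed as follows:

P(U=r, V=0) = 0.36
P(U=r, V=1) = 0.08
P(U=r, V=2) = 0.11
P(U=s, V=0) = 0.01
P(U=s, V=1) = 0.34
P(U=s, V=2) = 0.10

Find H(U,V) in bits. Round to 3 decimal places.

2.100 bits

H(U,V) = −Σ p(x,y)·log₂ p(x,y) over all 6 cells.
  cell (r,0): −0.36·log₂0.36 = 0.5306
  cell (r,1): −0.08·log₂0.08 = 0.2915
  cell (r,2): −0.11·log₂0.11 = 0.3503
  cell (s,0): −0.01·log₂0.01 = 0.0664
  cell (s,1): −0.34·log₂0.34 = 0.5292
  cell (s,2): −0.10·log₂0.10 = 0.3322
Sum = 2.100 bits.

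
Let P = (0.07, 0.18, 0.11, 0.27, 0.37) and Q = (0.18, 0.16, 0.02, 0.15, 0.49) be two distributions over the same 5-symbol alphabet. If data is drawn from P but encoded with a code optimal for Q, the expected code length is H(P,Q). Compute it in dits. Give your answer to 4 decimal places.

0.7194 dits

H(P,Q) = −Σ p·log₁₀ q.
  −0.07·log₁₀(0.18) = 0.05213
  −0.18·log₁₀(0.16) = 0.14326
  −0.11·log₁₀(0.02) = 0.18689
  −0.27·log₁₀(0.15) = 0.22246
  −0.37·log₁₀(0.49) = 0.11463
H(P,Q) = 0.7194 dits.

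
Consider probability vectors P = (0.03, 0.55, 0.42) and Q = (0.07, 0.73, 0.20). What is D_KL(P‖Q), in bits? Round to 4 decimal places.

D(P‖Q) = Σ p·log₂(p/q).
  0.03·log₂(0.03/0.07) = -0.03667
  0.55·log₂(0.55/0.73) = -0.22466
  0.42·log₂(0.42/0.20) = 0.44956
D(P‖Q) = 0.1882 bits.

0.1882 bits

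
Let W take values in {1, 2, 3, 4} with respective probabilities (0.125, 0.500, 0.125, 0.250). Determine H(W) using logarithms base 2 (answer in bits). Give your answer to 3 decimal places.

H(W) = −Σ p·log₂ p.
  −(0.125)·log₂(0.125) = 0.3750
  −(0.500)·log₂(0.500) = 0.5000
  −(0.125)·log₂(0.125) = 0.3750
  −(0.250)·log₂(0.250) = 0.5000
Sum: 0.3750 + 0.5000 + 0.3750 + 0.5000 = 1.750 bits.

1.750 bits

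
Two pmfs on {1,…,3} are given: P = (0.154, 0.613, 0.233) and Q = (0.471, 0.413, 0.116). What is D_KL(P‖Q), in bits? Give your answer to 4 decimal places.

0.3353 bits

D(P‖Q) = Σ p·log₂(p/q).
  0.154·log₂(0.154/0.471) = -0.24837
  0.613·log₂(0.613/0.413) = 0.34925
  0.233·log₂(0.233/0.116) = 0.23445
D(P‖Q) = 0.3353 bits.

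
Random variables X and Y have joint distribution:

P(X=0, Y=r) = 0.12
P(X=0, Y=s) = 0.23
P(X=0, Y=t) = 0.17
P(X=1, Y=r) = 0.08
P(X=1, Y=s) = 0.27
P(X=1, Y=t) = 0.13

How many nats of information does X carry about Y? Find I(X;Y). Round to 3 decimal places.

Marginals: p(X) = (0.5200, 0.4800), p(Y) = (0.2000, 0.5000, 0.3000).
I(X;Y) = H(X) + H(Y) − H(X,Y).
H(X) = 0.6923, H(Y) = 1.0297, H(X,Y) = 1.7145.
I(X;Y) = 0.6923 + 1.0297 − 1.7145 = 0.008 nats.

0.008 nats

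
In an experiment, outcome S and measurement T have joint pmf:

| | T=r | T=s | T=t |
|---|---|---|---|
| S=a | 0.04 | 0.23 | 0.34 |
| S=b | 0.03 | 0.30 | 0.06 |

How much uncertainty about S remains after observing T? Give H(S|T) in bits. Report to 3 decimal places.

Marginals: p(S) = (0.6100, 0.3900), p(T) = (0.0700, 0.5300, 0.4000).
H(S|T) = Σ p(T) · H(S|T=·).
  T=r: p=0.0700, H(S|T=r) = 0.9852
  T=s: p=0.5300, H(S|T=s) = 0.9874
  T=t: p=0.4000, H(S|T=t) = 0.6098
Weighted sum = 0.836 bits.

0.836 bits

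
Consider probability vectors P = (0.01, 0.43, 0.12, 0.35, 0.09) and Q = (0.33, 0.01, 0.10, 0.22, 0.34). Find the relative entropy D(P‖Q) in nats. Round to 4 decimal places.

D(P‖Q) = Σ p·ln(p/q).
  0.01·ln(0.01/0.33) = -0.03497
  0.43·ln(0.43/0.01) = 1.61732
  0.12·ln(0.12/0.10) = 0.02188
  0.35·ln(0.35/0.22) = 0.16251
  0.09·ln(0.09/0.34) = -0.11962
D(P‖Q) = 1.6471 nats.

1.6471 nats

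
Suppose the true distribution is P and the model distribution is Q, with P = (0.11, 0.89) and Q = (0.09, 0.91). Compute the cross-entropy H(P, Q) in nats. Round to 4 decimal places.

0.3488 nats

H(P,Q) = −Σ p·ln q.
  −0.11·ln(0.09) = 0.26487
  −0.89·ln(0.91) = 0.08394
H(P,Q) = 0.3488 nats.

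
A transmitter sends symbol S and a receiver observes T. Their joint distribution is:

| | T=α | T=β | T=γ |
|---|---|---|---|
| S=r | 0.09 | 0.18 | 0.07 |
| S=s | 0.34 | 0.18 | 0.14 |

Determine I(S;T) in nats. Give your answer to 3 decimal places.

Marginals: p(S) = (0.3400, 0.6600), p(T) = (0.4300, 0.3600, 0.2100).
I(S;T) = H(S) + H(T) − H(S,T).
H(S) = 0.6410, H(T) = 1.0584, H(S,T) = 1.6622.
I(S;T) = 0.6410 + 1.0584 − 1.6622 = 0.037 nats.

0.037 nats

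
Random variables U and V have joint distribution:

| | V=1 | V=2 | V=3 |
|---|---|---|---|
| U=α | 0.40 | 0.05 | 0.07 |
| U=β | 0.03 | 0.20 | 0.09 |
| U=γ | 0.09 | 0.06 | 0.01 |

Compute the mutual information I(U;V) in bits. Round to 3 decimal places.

0.324 bits

Marginals: p(U) = (0.5200, 0.3200, 0.1600), p(V) = (0.5200, 0.3100, 0.1700).
I(U;V) = Σ p(x,y)·log₂[p(x,y)/(p(x)p(y))].
  (α,1): 0.40·log₂(1.4793) = 0.2260
  (α,2): 0.05·log₂(0.3102) = -0.0844
  (α,3): 0.07·log₂(0.7919) = -0.0236
  (β,1): 0.03·log₂(0.1803) = -0.0741
  (β,2): 0.20·log₂(2.0161) = 0.2023
  (β,3): 0.09·log₂(1.6544) = 0.0654
  (γ,1): 0.09·log₂(1.0817) = 0.0102
  (γ,2): 0.06·log₂(1.2097) = 0.0165
  (γ,3): 0.01·log₂(0.3676) = -0.0144
Sum = 0.324 bits.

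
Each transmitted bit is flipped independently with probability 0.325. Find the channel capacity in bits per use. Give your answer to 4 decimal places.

0.0903 bits

Binary symmetric channel: C = 1 − h₂(ε) where h₂ is the binary entropy function.
h₂(0.325) = −0.325·log₂0.325 − 0.675·log₂0.675 = 0.9097.
C = 1 − 0.9097 = 0.0903 bits per channel use.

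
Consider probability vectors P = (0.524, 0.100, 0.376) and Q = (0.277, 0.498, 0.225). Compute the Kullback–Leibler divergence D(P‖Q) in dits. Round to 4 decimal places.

D(P‖Q) = Σ p·log₁₀(p/q).
  0.524·log₁₀(0.524/0.277) = 0.14507
  0.100·log₁₀(0.100/0.498) = -0.06972
  0.376·log₁₀(0.376/0.225) = 0.08385
D(P‖Q) = 0.1592 dits.

0.1592 dits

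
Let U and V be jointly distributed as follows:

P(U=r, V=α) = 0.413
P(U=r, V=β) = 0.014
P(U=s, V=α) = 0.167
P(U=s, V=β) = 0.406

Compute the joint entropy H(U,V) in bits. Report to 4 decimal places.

H(U,V) = −Σ p(x,y)·log₂ p(x,y) over all 4 cells.
  cell (r,α): −0.413·log₂0.413 = 0.52690
  cell (r,β): −0.014·log₂0.014 = 0.08622
  cell (s,α): −0.167·log₂0.167 = 0.43121
  cell (s,β): −0.406·log₂0.406 = 0.52798
Sum = 1.5723 bits.

1.5723 bits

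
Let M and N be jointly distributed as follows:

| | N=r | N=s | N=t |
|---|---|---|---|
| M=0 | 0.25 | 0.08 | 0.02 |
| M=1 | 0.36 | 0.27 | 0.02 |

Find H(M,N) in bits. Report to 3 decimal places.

2.058 bits

H(M,N) = −Σ p(x,y)·log₂ p(x,y) over all 6 cells.
  cell (0,r): −0.25·log₂0.25 = 0.5000
  cell (0,s): −0.08·log₂0.08 = 0.2915
  cell (0,t): −0.02·log₂0.02 = 0.1129
  cell (1,r): −0.36·log₂0.36 = 0.5306
  cell (1,s): −0.27·log₂0.27 = 0.5100
  cell (1,t): −0.02·log₂0.02 = 0.1129
Sum = 2.058 bits.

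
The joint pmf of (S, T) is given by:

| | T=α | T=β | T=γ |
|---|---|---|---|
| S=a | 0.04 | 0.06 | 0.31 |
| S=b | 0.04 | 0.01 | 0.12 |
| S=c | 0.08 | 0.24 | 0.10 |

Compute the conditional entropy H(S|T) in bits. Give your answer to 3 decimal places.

1.258 bits

Marginals: p(S) = (0.4100, 0.1700, 0.4200), p(T) = (0.1600, 0.3100, 0.5300).
H(S|T) = Σ p(T) · H(S|T=·).
  T=α: p=0.1600, H(S|T=α) = 1.5000
  T=β: p=0.3100, H(S|T=β) = 0.9042
  T=γ: p=0.5300, H(S|T=γ) = 1.3917
Weighted sum = 1.258 bits.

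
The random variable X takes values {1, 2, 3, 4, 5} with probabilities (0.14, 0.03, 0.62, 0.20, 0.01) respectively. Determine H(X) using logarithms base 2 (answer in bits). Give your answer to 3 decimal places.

H(X) = −Σ p·log₂ p.
  −(0.14)·log₂(0.14) = 0.3971
  −(0.03)·log₂(0.03) = 0.1518
  −(0.62)·log₂(0.62) = 0.4276
  −(0.20)·log₂(0.20) = 0.4644
  −(0.01)·log₂(0.01) = 0.0664
Sum: 0.3971 + 0.1518 + 0.4276 + 0.4644 + 0.0664 = 1.507 bits.

1.507 bits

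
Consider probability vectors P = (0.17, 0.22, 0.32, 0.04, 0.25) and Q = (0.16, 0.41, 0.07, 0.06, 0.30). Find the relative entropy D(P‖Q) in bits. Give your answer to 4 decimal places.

0.4298 bits

D(P‖Q) = Σ p·log₂(p/q).
  0.17·log₂(0.17/0.16) = 0.01487
  0.22·log₂(0.22/0.41) = -0.19759
  0.32·log₂(0.32/0.07) = 0.70165
  0.04·log₂(0.04/0.06) = -0.02340
  0.25·log₂(0.25/0.30) = -0.06576
D(P‖Q) = 0.4298 bits.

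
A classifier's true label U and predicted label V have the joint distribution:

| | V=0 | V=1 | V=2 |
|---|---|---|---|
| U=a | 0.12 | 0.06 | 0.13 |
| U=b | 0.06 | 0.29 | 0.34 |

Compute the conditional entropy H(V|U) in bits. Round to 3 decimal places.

Chain rule: H(V|U) = H(U,V) − H(U).
Marginals: p(U) = (0.3100, 0.6900), p(V) = (0.1800, 0.3500, 0.4700).
H(U,V) = 2.2839 bits; H(U) = 0.8932 bits.
H(V|U) = 2.2839 − 0.8932 = 1.391 bits.

1.391 bits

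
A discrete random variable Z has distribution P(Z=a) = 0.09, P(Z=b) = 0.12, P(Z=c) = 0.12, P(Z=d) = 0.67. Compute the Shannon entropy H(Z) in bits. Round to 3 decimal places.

1.434 bits

H(Z) = −Σ p·log₂ p.
  −(0.09)·log₂(0.09) = 0.3127
  −(0.12)·log₂(0.12) = 0.3671
  −(0.12)·log₂(0.12) = 0.3671
  −(0.67)·log₂(0.67) = 0.3871
Sum: 0.3127 + 0.3671 + 0.3671 + 0.3871 = 1.434 bits.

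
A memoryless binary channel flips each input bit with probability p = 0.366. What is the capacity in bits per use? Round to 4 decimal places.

0.0524 bits

Binary symmetric channel: C = 1 − h₂(ε) where h₂ is the binary entropy function.
h₂(0.366) = −0.366·log₂0.366 − 0.634·log₂0.634 = 0.9476.
C = 1 − 0.9476 = 0.0524 bits per channel use.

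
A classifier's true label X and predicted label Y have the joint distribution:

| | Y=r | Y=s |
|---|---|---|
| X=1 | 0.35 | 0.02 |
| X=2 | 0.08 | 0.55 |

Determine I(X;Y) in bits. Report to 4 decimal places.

Marginals: p(X) = (0.3700, 0.6300), p(Y) = (0.4300, 0.5700).
I(X;Y) = Σ p(x,y)·log₂[p(x,y)/(p(x)p(y))].
  (1,r): 0.35·log₂(2.1999) = 0.39810
  (1,s): 0.02·log₂(0.0948) = -0.06797
  (2,r): 0.08·log₂(0.2953) = -0.14078
  (2,s): 0.55·log₂(1.5316) = 0.33828
Sum = 0.5276 bits.

0.5276 bits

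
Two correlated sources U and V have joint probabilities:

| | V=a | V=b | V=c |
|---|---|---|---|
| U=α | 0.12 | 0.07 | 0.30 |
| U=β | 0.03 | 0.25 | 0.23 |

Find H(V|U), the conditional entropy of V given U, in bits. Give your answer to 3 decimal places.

Chain rule: H(V|U) = H(U,V) − H(U).
Marginals: p(U) = (0.4900, 0.5100), p(V) = (0.1500, 0.3200, 0.5300).
H(U,V) = 2.2961 bits; H(U) = 0.9997 bits.
H(V|U) = 2.2961 − 0.9997 = 1.296 bits.

1.296 bits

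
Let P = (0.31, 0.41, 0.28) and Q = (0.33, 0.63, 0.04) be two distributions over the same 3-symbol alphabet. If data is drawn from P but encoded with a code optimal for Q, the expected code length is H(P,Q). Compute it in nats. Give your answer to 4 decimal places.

H(P,Q) = −Σ p·ln q.
  −0.31·ln(0.33) = 0.34369
  −0.41·ln(0.63) = 0.18943
  −0.28·ln(0.04) = 0.90129
H(P,Q) = 1.4344 nats.

1.4344 nats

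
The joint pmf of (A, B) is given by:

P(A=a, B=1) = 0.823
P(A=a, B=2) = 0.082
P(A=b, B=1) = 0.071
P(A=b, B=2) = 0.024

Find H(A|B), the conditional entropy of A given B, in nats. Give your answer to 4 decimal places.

0.3046 nats

Marginals: p(A) = (0.9050, 0.0950), p(B) = (0.8940, 0.1060).
H(A|B) = Σ p(B) · H(A|B=·).
  B=1: p=0.8940, H(A|B=1) = 0.2773
  B=2: p=0.1060, H(A|B=2) = 0.5349
Weighted sum = 0.3046 nats.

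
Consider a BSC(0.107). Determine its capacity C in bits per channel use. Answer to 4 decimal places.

Binary symmetric channel: C = 1 − h₂(ε) where h₂ is the binary entropy function.
h₂(0.107) = −0.107·log₂0.107 − 0.893·log₂0.893 = 0.4908.
C = 1 − 0.4908 = 0.5092 bits per channel use.

0.5092 bits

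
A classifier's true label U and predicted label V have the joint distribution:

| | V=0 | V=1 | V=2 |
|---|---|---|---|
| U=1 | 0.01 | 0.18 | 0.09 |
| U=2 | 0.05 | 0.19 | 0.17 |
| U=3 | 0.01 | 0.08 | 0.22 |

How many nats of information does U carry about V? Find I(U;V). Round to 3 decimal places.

0.064 nats

Marginals: p(U) = (0.2800, 0.4100, 0.3100), p(V) = (0.0700, 0.4500, 0.4800).
I(U;V) = H(U) + H(V) − H(U,V).
H(U) = 1.0851, H(V) = 0.8978, H(U,V) = 1.9192.
I(U;V) = 1.0851 + 0.8978 − 1.9192 = 0.064 nats.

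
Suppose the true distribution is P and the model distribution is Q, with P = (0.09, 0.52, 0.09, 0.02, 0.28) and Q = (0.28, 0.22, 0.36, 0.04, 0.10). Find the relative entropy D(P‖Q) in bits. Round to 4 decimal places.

D(P‖Q) = Σ p·log₂(p/q).
  0.09·log₂(0.09/0.28) = -0.14737
  0.52·log₂(0.52/0.22) = 0.64532
  0.09·log₂(0.09/0.36) = -0.18000
  0.02·log₂(0.02/0.04) = -0.02000
  0.28·log₂(0.28/0.10) = 0.41592
D(P‖Q) = 0.7139 bits.

0.7139 bits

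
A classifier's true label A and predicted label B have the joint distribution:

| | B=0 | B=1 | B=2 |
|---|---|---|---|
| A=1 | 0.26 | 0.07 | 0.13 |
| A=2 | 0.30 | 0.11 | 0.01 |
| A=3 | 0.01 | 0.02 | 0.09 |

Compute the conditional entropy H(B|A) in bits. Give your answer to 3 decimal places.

1.178 bits

Marginals: p(A) = (0.4600, 0.4200, 0.1200), p(B) = (0.5700, 0.2000, 0.2300).
H(B|A) = Σ p(A) · H(B|A=·).
  A=1: p=0.4600, H(B|A=1) = 1.3938
  A=2: p=0.4200, H(B|A=2) = 0.9814
  A=3: p=0.1200, H(B|A=3) = 1.0409
Weighted sum = 1.178 bits.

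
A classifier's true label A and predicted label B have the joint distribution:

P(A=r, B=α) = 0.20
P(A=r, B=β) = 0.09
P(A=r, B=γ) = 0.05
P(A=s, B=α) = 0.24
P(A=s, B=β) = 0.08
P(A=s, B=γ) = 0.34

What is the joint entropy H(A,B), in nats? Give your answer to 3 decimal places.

H(A,B) = −Σ p(x,y)·ln p(x,y) over all 6 cells.
  cell (r,α): −0.20·ln0.20 = 0.3219
  cell (r,β): −0.09·ln0.09 = 0.2167
  cell (r,γ): −0.05·ln0.05 = 0.1498
  cell (s,α): −0.24·ln0.24 = 0.3425
  cell (s,β): −0.08·ln0.08 = 0.2021
  cell (s,γ): −0.34·ln0.34 = 0.3668
Sum = 1.600 nats.

1.600 nats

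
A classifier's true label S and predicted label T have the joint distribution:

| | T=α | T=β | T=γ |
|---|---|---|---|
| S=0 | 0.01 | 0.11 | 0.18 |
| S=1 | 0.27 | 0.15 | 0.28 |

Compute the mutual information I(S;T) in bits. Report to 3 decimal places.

0.119 bits

Marginals: p(S) = (0.3000, 0.7000), p(T) = (0.2800, 0.2600, 0.4600).
I(S;T) = Σ p(x,y)·log₂[p(x,y)/(p(x)p(y))].
  (0,α): 0.01·log₂(0.1190) = -0.0307
  (0,β): 0.11·log₂(1.4103) = 0.0546
  (0,γ): 0.18·log₂(1.3043) = 0.0690
  (1,α): 0.27·log₂(1.3776) = 0.1248
  (1,β): 0.15·log₂(0.8242) = -0.0418
  (1,γ): 0.28·log₂(0.8696) = -0.0565
Sum = 0.119 bits.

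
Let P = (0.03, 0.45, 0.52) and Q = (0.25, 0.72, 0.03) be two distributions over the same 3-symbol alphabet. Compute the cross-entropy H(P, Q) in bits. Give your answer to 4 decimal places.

2.9039 bits

H(P,Q) = −Σ p·log₂ q.
  −0.03·log₂(0.25) = 0.06000
  −0.45·log₂(0.72) = 0.21327
  −0.52·log₂(0.03) = 2.63062
H(P,Q) = 2.9039 bits.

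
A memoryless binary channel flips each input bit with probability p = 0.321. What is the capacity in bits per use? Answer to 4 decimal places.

Binary symmetric channel: C = 1 − h₂(ε) where h₂ is the binary entropy function.
h₂(0.321) = −0.321·log₂0.321 − 0.679·log₂0.679 = 0.9055.
C = 1 − 0.9055 = 0.0945 bits per channel use.

0.0945 bits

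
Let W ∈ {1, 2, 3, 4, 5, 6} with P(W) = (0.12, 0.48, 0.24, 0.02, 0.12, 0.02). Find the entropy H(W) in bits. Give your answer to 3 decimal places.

H(W) = −Σ p·log₂ p.
  −(0.12)·log₂(0.12) = 0.3671
  −(0.48)·log₂(0.48) = 0.5083
  −(0.24)·log₂(0.24) = 0.4941
  −(0.02)·log₂(0.02) = 0.1129
  −(0.12)·log₂(0.12) = 0.3671
  −(0.02)·log₂(0.02) = 0.1129
Sum: 0.3671 + 0.5083 + 0.4941 + 0.1129 + 0.3671 + 0.1129 = 1.962 bits.

1.962 bits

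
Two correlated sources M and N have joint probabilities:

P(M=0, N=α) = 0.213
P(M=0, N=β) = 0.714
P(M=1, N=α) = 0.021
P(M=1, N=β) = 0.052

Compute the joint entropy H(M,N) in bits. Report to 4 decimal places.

1.1611 bits

H(M,N) = −Σ p(x,y)·log₂ p(x,y) over all 4 cells.
  cell (0,α): −0.213·log₂0.213 = 0.47522
  cell (0,β): −0.714·log₂0.714 = 0.34701
  cell (1,α): −0.021·log₂0.021 = 0.11704
  cell (1,β): −0.052·log₂0.052 = 0.22180
Sum = 1.1611 bits.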